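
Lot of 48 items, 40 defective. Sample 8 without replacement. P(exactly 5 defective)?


Hypergeometric: C(40,5)×C(8,3)/C(48,8)
= 658008×56/377348994 = 2047136/20963833

P(X=5) = 2047136/20963833 ≈ 9.77%


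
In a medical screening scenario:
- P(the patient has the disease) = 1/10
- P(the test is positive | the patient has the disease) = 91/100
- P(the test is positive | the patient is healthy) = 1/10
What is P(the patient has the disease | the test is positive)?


Using Bayes' theorem:
P(A|B) = P(B|A)·P(A) / P(B)

P(the test is positive) = 91/100 × 1/10 + 1/10 × 9/10
= 91/1000 + 9/100 = 181/1000

P(the patient has the disease|the test is positive) = (91/1000) / (181/1000) = 91/181

P(the patient has the disease|the test is positive) = 91/181 ≈ 50.28%


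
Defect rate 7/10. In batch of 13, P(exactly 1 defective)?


Binomial: P(X=1) = C(13,1)×p^1×(1-p)^12
= 13 × 7/10 × 531441/1000000000000 = 48361131/10000000000000

P(X=1) = 48361131/10000000000000 ≈ 0.00%


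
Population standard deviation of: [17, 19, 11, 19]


Mean = 66/4 = 33/2
  (17-33/2)²=1/4
  (19-33/2)²=25/4
  (11-33/2)²=121/4
  (19-33/2)²=25/4
Σ(x-μ)² = 43
σ² = 43/4

σ = √(43/4) ≈ 3.2787


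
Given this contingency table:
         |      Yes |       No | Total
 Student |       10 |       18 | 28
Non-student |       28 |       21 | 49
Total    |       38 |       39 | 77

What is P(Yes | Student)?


P(Yes | Student) = 10/(10+18) = 10/28 = 5/14

P(Yes|Student) = 5/14 ≈ 35.71%


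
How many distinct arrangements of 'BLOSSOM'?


Letters: 7, freq: {'B': 1, 'L': 1, 'O': 2, 'S': 2, 'M': 1}
7!/(1!×1!×2!×2!×1!) = 5040/4 = 1260

1260


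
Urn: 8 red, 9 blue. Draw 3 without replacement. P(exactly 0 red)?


Hypergeometric: C(8,0)×C(9,3)/C(17,3)
= 1×84/680 = 21/170

P(X=0) = 21/170 ≈ 12.35%


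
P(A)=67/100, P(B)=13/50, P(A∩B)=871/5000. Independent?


P(A)×P(B) = 871/5000
P(A∩B) = 871/5000
Equal ✓ → Independent

Yes, independent


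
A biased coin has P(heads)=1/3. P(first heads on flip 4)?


Geometric: P(X=4) = (1-p)^(k-1)×p = (2/3)^3×1/3 = 8/81

P(X=4) = 8/81 ≈ 9.88%


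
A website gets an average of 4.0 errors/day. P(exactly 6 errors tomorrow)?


Poisson(λ=4.0): P(X=6) = e^(-λ)×λ^k/k!
= e^(-4.0) × 4.0^6 / 6!
≈ 0.01831563889 × 4096 / 720 ≈ 0.104196

P(X=6) ≈ 0.104196 ≈ 10.42%


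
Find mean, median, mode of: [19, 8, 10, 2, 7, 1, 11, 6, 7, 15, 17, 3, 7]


Sorted: [1, 2, 3, 6, 7, 7, 7, 8, 10, 11, 15, 17, 19]
Mean = 113/13
Median = 7
Freq: {19: 1, 8: 1, 10: 1, 2: 1, 7: 3, 1: 1, 11: 1, 6: 1, 15: 1, 17: 1, 3: 1}
Mode: [7]

Mean=113/13, Median=7, Mode=7


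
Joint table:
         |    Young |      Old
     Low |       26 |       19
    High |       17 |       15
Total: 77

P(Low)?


P(Low) = (26+19)/77 = 45/77

P(Low) = 45/77 ≈ 58.44%


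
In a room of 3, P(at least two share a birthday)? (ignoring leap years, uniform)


P(all different) = Π(365-i)/365 for i=0..2
= 0.991796
P(match) = 1 - 0.991796 = 0.008204

P ≈ 0.0082 ≈ 0.82%


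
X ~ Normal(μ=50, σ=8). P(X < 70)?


z = (70-50)/8 = 2.5
P(Z < 2.5) = 0.9938

P(X < 70) ≈ 0.9938


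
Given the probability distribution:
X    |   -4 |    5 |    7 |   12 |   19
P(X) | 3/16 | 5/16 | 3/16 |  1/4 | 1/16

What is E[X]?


E[X] = Σ x·P(X=x)
= (-4)×(3/16) + (5)×(5/16) + (7)×(3/16) + (12)×(1/4) + (19)×(1/16)
= 101/16

E[X] = 101/16


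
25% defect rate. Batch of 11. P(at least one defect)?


P(all good) = (3/4)^11 = 177147/4194304
P(≥1 defect) = 4017157/4194304

P = 4017157/4194304 ≈ 95.78%


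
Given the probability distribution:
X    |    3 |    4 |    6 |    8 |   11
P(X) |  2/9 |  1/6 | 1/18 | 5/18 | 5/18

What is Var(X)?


E[X] = 125/18
E[X²] = 1045/18
Var(X) = E[X²] - (E[X])² = 1045/18 - 15625/324 = 3185/324

Var(X) = 3185/324 ≈ 9.8302


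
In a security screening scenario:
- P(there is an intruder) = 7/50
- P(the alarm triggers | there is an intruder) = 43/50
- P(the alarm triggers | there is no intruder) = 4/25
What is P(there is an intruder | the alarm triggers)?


Using Bayes' theorem:
P(A|B) = P(B|A)·P(A) / P(B)

P(the alarm triggers) = 43/50 × 7/50 + 4/25 × 43/50
= 301/2500 + 86/625 = 129/500

P(there is an intruder|the alarm triggers) = (301/2500) / (129/500) = 7/15

P(there is an intruder|the alarm triggers) = 7/15 ≈ 46.67%


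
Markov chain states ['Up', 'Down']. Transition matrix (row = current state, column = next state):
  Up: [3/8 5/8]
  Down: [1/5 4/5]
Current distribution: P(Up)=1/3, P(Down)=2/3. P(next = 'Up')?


P(next=Up) = Σᵢ P(now=i)×P(i→Up)
= 1/3×3/8 + 2/3×1/5
= 1/8 + 2/15 = 31/120

P = 31/120 ≈ 0.2583


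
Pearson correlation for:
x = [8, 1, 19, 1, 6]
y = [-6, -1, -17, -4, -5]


n=5, Σx=35, Σy=-33, Σxy=-406, Σx²=463, Σy²=367
r = (5×(-406) - 35×(-33))/√((5×463 - 35²)(5×367 - (-33)²))
= -875/√(1090×746) = -875/√813140 ≈ -875/901.7428 ≈ -0.9703

r ≈ -0.9703


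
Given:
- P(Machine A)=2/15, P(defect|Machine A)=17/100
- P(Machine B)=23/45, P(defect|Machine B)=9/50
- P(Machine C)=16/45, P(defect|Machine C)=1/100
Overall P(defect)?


P(B) = Σ P(B|Aᵢ)×P(Aᵢ)
  17/100×2/15 = 17/750
  9/50×23/45 = 23/250
  1/100×16/45 = 4/1125
Sum = 133/1125

P(defect) = 133/1125 ≈ 11.82%


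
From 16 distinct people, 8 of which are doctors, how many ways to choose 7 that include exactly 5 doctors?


Choose 5 of the 8 doctors and 2 of the other 8 people:
C(8,5)×C(8,2) = 56×28 = 1568

1568


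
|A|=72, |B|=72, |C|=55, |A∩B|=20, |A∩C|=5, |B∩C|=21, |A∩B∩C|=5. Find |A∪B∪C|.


|A∪B∪C| = 72+72+55-20-5-21+5 = 158

|A∪B∪C| = 158


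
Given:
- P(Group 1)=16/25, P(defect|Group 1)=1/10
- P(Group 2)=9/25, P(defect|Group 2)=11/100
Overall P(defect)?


P(B) = Σ P(B|Aᵢ)×P(Aᵢ)
  1/10×16/25 = 8/125
  11/100×9/25 = 99/2500
Sum = 259/2500

P(defect) = 259/2500 ≈ 10.36%


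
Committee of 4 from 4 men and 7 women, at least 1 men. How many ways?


Count by #men:
  1M,3W: C(4,1)×C(7,3)=140
  2M,2W: C(4,2)×C(7,2)=126
  3M,1W: C(4,3)×C(7,1)=28
  4M,0W: C(4,4)×C(7,0)=1
Total = 295

295


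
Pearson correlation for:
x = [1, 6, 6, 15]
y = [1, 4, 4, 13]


n=4, Σx=28, Σy=22, Σxy=244, Σx²=298, Σy²=202
r = (4×244 - 28×22)/√((4×298 - 28²)(4×202 - 22²))
= 360/√(408×324) = 360/√132192 ≈ 360/363.5822 ≈ 0.9901

r ≈ 0.9901


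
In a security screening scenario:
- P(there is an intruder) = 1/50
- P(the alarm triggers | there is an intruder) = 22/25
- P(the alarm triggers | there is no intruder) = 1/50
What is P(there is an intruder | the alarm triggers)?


Using Bayes' theorem:
P(A|B) = P(B|A)·P(A) / P(B)

P(the alarm triggers) = 22/25 × 1/50 + 1/50 × 49/50
= 11/625 + 49/2500 = 93/2500

P(there is an intruder|the alarm triggers) = (11/625) / (93/2500) = 44/93

P(there is an intruder|the alarm triggers) = 44/93 ≈ 47.31%


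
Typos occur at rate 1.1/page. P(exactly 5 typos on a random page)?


Poisson(λ=1.1): P(X=5) = e^(-λ)×λ^k/k!
= e^(-1.1) × 1.1^5 / 5!
≈ 0.3328710837 × 1.61051 / 120 ≈ 0.004467

P(X=5) ≈ 0.004467 ≈ 0.45%


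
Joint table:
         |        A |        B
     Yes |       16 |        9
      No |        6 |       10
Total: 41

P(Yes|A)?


P(Yes|A) = 16/(16+6) = 16/22 = 8/11

P = 8/11 ≈ 72.73%


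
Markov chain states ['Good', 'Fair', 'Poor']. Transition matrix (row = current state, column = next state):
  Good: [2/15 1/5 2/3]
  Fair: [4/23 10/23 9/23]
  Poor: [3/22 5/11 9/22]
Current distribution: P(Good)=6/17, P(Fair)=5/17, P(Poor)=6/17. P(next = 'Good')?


P(next=Good) = Σᵢ P(now=i)×P(i→Good)
= 6/17×2/15 + 5/17×4/23 + 6/17×3/22
= 4/85 + 20/391 + 9/187 = 3147/21505

P = 3147/21505 ≈ 0.1463


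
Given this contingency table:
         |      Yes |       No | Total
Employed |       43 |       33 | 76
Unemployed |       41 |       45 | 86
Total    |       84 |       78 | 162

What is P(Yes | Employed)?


P(Yes | Employed) = 43/(43+33) = 43/76

P(Yes|Employed) = 43/76 ≈ 56.58%


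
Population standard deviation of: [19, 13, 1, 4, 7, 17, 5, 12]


Mean = 78/8 = 39/4
  (19-39/4)²=1369/16
  (13-39/4)²=169/16
  (1-39/4)²=1225/16
  (4-39/4)²=529/16
  (7-39/4)²=121/16
  (17-39/4)²=841/16
  (5-39/4)²=361/16
  (12-39/4)²=81/16
Σ(x-μ)² = 587/2
σ² = (587/2)/8 = 587/16

σ = √(587/16) ≈ 6.0570


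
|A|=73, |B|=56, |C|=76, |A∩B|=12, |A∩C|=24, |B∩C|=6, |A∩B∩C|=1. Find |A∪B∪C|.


|A∪B∪C| = 73+56+76-12-24-6+1 = 164

|A∪B∪C| = 164


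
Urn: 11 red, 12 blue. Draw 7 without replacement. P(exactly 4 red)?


Hypergeometric: C(11,4)×C(12,3)/C(23,7)
= 330×220/245157 = 2200/7429

P(X=4) = 2200/7429 ≈ 29.61%


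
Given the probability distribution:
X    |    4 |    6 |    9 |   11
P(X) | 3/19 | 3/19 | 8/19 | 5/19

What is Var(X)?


E[X] = 157/19
E[X²] = 1409/19
Var(X) = E[X²] - (E[X])² = 1409/19 - 24649/361 = 2122/361

Var(X) = 2122/361 ≈ 5.8781


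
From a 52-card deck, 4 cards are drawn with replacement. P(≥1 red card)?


P(not a red card) = 26/52 = 1/2
P(none in 4 draws) = (1/2)^4 = 1/16
P(≥1 red card) = 1 - 1/16 = 15/16

P = 15/16 ≈ 93.75%


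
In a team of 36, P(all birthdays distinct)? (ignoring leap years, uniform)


P(all different) = Π(365-i)/365 for i=0..35
= (365/365)×(364/365)×...×(330/365)
= 0.167818

P ≈ 0.1678 ≈ 16.78%


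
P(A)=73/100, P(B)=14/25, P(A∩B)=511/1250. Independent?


P(A)×P(B) = 511/1250
P(A∩B) = 511/1250
Equal ✓ → Independent

Yes, independent


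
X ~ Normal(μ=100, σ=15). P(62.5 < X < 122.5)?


z₁=(62.5-100)/15=-2.5, z₂=(122.5-100)/15=1.5
P = Φ(1.5) - Φ(-2.5) = 0.933193 - 0.006210 = 0.926983 ≈ 0.9270

P(62.5 < X < 122.5) ≈ 0.9270


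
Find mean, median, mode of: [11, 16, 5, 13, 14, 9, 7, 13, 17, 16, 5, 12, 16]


Sorted: [5, 5, 7, 9, 11, 12, 13, 13, 14, 16, 16, 16, 17]
Mean = 154/13
Median = 13
Freq: {11: 1, 16: 3, 5: 2, 13: 2, 14: 1, 9: 1, 7: 1, 17: 1, 12: 1}
Mode: [16]

Mean=154/13, Median=13, Mode=16


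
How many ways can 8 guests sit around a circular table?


Circular arrangements of 8 distinct objects: fix one position to break rotational symmetry.
(n-1)! = 7! = 5040

5040


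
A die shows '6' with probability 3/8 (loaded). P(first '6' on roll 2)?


Geometric: P(X=2) = (1-p)^(k-1)×p = (5/8)^1×3/8 = 15/64

P(X=2) = 15/64 ≈ 23.44%


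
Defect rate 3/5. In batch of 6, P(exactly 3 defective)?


Binomial: P(X=3) = C(6,3)×p^3×(1-p)^3
= 20 × 27/125 × 8/125 = 864/3125

P(X=3) = 864/3125 ≈ 27.65%


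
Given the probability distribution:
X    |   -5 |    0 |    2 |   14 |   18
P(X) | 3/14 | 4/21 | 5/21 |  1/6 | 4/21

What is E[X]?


E[X] = Σ x·P(X=x)
= (-5)×(3/14) + (0)×(4/21) + (2)×(5/21) + (14)×(1/6) + (18)×(4/21)
= 31/6

E[X] = 31/6


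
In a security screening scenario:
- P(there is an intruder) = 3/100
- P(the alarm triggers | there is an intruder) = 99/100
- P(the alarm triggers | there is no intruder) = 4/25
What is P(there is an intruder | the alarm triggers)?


Using Bayes' theorem:
P(A|B) = P(B|A)·P(A) / P(B)

P(the alarm triggers) = 99/100 × 3/100 + 4/25 × 97/100
= 297/10000 + 97/625 = 1849/10000

P(there is an intruder|the alarm triggers) = (297/10000) / (1849/10000) = 297/1849

P(there is an intruder|the alarm triggers) = 297/1849 ≈ 16.06%


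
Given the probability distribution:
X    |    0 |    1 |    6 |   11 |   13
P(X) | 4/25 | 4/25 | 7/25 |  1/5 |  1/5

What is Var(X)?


E[X] = 166/25
E[X²] = 1706/25
Var(X) = E[X²] - (E[X])² = 1706/25 - 27556/625 = 15094/625

Var(X) = 15094/625 ≈ 24.1504


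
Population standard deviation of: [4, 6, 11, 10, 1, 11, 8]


Mean = 51/7
  (4-51/7)²=529/49
  (6-51/7)²=81/49
  (11-51/7)²=676/49
  (10-51/7)²=361/49
  (1-51/7)²=1936/49
  (11-51/7)²=676/49
  (8-51/7)²=25/49
Σ(x-μ)² = 612/7
σ² = (612/7)/7 = 612/49

σ = √(612/49) ≈ 3.5341


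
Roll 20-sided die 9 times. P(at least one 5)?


P(no 5)^9 = (19/20)^9 = 322687697779/512000000000
P(≥1) = 1 - 322687697779/512000000000 = 189312302221/512000000000

P = 189312302221/512000000000 ≈ 36.98%


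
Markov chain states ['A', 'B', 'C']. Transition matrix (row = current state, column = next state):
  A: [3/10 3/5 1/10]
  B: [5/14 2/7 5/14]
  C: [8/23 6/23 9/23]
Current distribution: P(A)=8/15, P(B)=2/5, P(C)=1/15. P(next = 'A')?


P(next=A) = Σᵢ P(now=i)×P(i→A)
= 8/15×3/10 + 2/5×5/14 + 1/15×8/23
= 4/25 + 1/7 + 8/345 = 3937/12075

P = 3937/12075 ≈ 0.3260


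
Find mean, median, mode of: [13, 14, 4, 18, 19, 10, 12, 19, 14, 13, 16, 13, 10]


Sorted: [4, 10, 10, 12, 13, 13, 13, 14, 14, 16, 18, 19, 19]
Mean = 175/13
Median = 13
Freq: {13: 3, 14: 2, 4: 1, 18: 1, 19: 2, 10: 2, 12: 1, 16: 1}
Mode: [13]

Mean=175/13, Median=13, Mode=13


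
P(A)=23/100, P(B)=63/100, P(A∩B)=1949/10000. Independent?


P(A)×P(B) = 1449/10000
P(A∩B) = 1949/10000
Not equal → NOT independent

No, not independent


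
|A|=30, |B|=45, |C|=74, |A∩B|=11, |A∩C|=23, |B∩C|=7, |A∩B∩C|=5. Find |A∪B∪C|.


|A∪B∪C| = 30+45+74-11-23-7+5 = 113

|A∪B∪C| = 113


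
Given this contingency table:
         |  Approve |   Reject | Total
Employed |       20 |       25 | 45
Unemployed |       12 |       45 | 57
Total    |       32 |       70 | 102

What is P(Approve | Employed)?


P(Approve | Employed) = 20/(20+25) = 20/45 = 4/9

P(Approve|Employed) = 4/9 ≈ 44.44%


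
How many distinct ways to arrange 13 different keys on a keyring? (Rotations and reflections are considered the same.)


Free circular arrangements: rotations and reflections both identified.
(n-1)!/2 = 12!/2 = 479001600/2 = 239500800

239500800


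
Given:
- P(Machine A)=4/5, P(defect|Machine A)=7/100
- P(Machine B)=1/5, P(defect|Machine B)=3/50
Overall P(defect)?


P(B) = Σ P(B|Aᵢ)×P(Aᵢ)
  7/100×4/5 = 7/125
  3/50×1/5 = 3/250
Sum = 17/250

P(defect) = 17/250 ≈ 6.80%


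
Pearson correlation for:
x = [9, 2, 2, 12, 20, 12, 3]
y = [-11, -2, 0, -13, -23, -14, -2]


n=7, Σx=60, Σy=-65, Σxy=-893, Σx²=786, Σy²=1023
r = (7×(-893) - 60×(-65))/√((7×786 - 60²)(7×1023 - (-65)²))
= -2351/√(1902×2936) = -2351/√5584272 ≈ -2351/2363.1064 ≈ -0.9949

r ≈ -0.9949


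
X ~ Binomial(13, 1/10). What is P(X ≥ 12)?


P(X ≥ 12) = Σ P(X=i) for i=12..13
P(X=12) = 117/10000000000000
P(X=13) = 1/10000000000000
Sum = 59/5000000000000

P(X ≥ 12) = 59/5000000000000 ≈ 0.00%


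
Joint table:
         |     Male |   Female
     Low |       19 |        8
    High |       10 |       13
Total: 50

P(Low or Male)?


P(Low∨Male) = P(Low) + P(Male) - P(Low∧Male)
= (27 + 29 - 19)/50 = 37/50

P = 37/50 ≈ 74.00%


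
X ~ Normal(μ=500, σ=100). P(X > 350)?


z = (350-500)/100 = -1.5
P(X > 350) = 1 - P(Z ≤ -1.5) = 1 - 0.0668 = 0.9332

P(X > 350) ≈ 0.9332


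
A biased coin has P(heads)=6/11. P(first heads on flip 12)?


Geometric: P(X=12) = (1-p)^(k-1)×p = (5/11)^11×6/11 = 292968750/3138428376721

P(X=12) = 292968750/3138428376721 ≈ 0.01%


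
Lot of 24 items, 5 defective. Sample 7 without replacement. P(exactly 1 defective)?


Hypergeometric: C(5,1)×C(19,6)/C(24,7)
= 5×27132/346104 = 595/1518

P(X=1) = 595/1518 ≈ 39.20%


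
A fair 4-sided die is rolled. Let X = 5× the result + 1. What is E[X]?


E[die] = (1+4)/2 = 5/2
E[X] = 5×5/2 + 1 = 27/2

E[X] = 27/2


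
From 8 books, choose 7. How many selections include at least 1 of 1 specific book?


Complement: C(8,7) - C(7,7) = 8 - 1 = 7

7


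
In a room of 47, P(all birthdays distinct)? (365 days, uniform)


P(all different) = Π(365-i)/365 for i=0..46
= (365/365)×(364/365)×...×(319/365)
= 0.045226

P ≈ 0.0452 ≈ 4.52%


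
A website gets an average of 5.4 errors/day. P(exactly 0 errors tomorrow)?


Poisson(λ=5.4): P(X=0) = e^(-λ)×λ^k/k!
= e^(-5.4) × 5.4^0 / 0!
≈ 0.004516580943 × 1 / 1 ≈ 0.004517

P(X=0) ≈ 0.004517 ≈ 0.45%


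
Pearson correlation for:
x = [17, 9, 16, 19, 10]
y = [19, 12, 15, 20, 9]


n=5, Σx=71, Σy=75, Σxy=1141, Σx²=1087, Σy²=1211
r = (5×1141 - 71×75)/√((5×1087 - 71²)(5×1211 - 75²))
= 380/√(394×430) = 380/√169420 ≈ 380/411.6066 ≈ 0.9232

r ≈ 0.9232


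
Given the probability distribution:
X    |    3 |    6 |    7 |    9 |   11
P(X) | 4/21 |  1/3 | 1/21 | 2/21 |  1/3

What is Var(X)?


E[X] = 52/7
E[X²] = 1346/21
Var(X) = E[X²] - (E[X])² = 1346/21 - 2704/49 = 1310/147

Var(X) = 1310/147 ≈ 8.9116


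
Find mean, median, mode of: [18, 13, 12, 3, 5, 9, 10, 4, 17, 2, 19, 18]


Sorted: [2, 3, 4, 5, 9, 10, 12, 13, 17, 18, 18, 19]
Mean = 130/12 = 65/6
Median = 11
Freq: {18: 2, 13: 1, 12: 1, 3: 1, 5: 1, 9: 1, 10: 1, 4: 1, 17: 1, 2: 1, 19: 1}
Mode: [18]

Mean=65/6, Median=11, Mode=18


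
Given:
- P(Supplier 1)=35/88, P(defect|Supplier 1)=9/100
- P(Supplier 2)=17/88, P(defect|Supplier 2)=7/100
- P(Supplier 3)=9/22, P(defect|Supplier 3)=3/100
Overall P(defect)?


P(B) = Σ P(B|Aᵢ)×P(Aᵢ)
  9/100×35/88 = 63/1760
  7/100×17/88 = 119/8800
  3/100×9/22 = 27/2200
Sum = 271/4400

P(defect) = 271/4400 ≈ 6.16%


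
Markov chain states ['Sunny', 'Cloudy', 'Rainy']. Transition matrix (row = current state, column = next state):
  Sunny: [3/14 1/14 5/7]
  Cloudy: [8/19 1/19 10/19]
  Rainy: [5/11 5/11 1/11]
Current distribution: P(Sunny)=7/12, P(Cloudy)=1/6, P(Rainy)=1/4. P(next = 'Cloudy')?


P(next=Cloudy) = Σᵢ P(now=i)×P(i→Cloudy)
= 7/12×1/14 + 1/6×1/19 + 1/4×5/11
= 1/24 + 1/114 + 5/44 = 823/5016

P = 823/5016 ≈ 0.1641


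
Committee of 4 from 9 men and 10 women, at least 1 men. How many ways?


Count by #men:
  1M,3W: C(9,1)×C(10,3)=1080
  2M,2W: C(9,2)×C(10,2)=1620
  3M,1W: C(9,3)×C(10,1)=840
  4M,0W: C(9,4)×C(10,0)=126
Total = 3666

3666


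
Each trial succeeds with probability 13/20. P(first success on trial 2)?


Geometric: P(X=2) = (1-p)^(k-1)×p = (7/20)^1×13/20 = 91/400

P(X=2) = 91/400 ≈ 22.75%


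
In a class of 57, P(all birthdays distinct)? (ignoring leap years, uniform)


P(all different) = Π(365-i)/365 for i=0..56
= (365/365)×(364/365)×...×(309/365)
= 0.009878

P ≈ 0.0099 ≈ 0.99%


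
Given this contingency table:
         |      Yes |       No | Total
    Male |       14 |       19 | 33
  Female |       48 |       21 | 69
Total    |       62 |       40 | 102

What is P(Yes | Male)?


P(Yes | Male) = 14/(14+19) = 14/33

P(Yes|Male) = 14/33 ≈ 42.42%


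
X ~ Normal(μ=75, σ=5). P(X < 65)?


z = (65-75)/5 = -2.0
P(Z < -2.0) = 0.0228

P(X < 65) ≈ 0.0228


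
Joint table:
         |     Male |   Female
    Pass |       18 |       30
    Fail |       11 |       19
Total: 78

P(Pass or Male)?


P(Pass∨Male) = P(Pass) + P(Male) - P(Pass∧Male)
= (48 + 29 - 18)/78 = 59/78

P = 59/78 ≈ 75.64%


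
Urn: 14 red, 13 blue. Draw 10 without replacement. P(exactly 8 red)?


Hypergeometric: C(14,8)×C(13,2)/C(27,10)
= 3003×78/8436285 = 182/6555

P(X=8) = 182/6555 ≈ 2.78%


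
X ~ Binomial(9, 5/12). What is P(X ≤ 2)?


P(X ≤ 2) = Σ P(X=i) for i=0..2
P(X=0) = 40353607/5159780352
P(X=1) = 28824005/573308928
P(X=2) = 20588575/143327232
Sum = 65059897/322486272

P(X ≤ 2) = 65059897/322486272 ≈ 20.17%


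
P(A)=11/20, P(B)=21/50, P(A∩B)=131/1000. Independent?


P(A)×P(B) = 231/1000
P(A∩B) = 131/1000
Not equal → NOT independent

No, not independent


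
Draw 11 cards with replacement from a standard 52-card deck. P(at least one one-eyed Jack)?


P(not a one-eyed Jack) = 50/52 = 25/26
P(none in 11 draws) = (25/26)^11 = 2384185791015625/3670344486987776
P(≥1 one-eyed Jack) = 1 - 2384185791015625/3670344486987776 = 1286158695972151/3670344486987776

P = 1286158695972151/3670344486987776 ≈ 35.04%


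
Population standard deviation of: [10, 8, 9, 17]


Mean = 44/4 = 11
  (10-11)²=1
  (8-11)²=9
  (9-11)²=4
  (17-11)²=36
Σ(x-μ)² = 50
σ² = 50/4 = 25/2

σ = √(25/2) ≈ 3.5355


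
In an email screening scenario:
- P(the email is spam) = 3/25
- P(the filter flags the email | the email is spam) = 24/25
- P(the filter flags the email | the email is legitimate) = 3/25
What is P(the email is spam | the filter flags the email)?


Using Bayes' theorem:
P(A|B) = P(B|A)·P(A) / P(B)

P(the filter flags the email) = 24/25 × 3/25 + 3/25 × 22/25
= 72/625 + 66/625 = 138/625

P(the email is spam|the filter flags the email) = (72/625) / (138/625) = 12/23

P(the email is spam|the filter flags the email) = 12/23 ≈ 52.17%


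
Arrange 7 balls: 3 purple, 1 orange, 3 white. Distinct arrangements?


7!/(3!×1!×3!) = 140

140


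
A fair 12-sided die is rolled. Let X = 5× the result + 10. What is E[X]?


E[die] = (1+12)/2 = 13/2
E[X] = 5×13/2 + 10 = 85/2

E[X] = 85/2


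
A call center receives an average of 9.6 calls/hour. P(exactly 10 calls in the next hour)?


Poisson(λ=9.6): P(X=10) = e^(-λ)×λ^k/k!
= e^(-9.6) × 9.6^10 / 10!
≈ 6.772873649e-05 × 6648326359.92 / 3628800 ≈ 0.124086

P(X=10) ≈ 0.124086 ≈ 12.41%


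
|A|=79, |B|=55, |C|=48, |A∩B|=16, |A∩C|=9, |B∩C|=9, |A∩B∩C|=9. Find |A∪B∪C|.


|A∪B∪C| = 79+55+48-16-9-9+9 = 157

|A∪B∪C| = 157


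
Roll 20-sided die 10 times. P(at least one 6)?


P(no 6)^10 = (19/20)^10 = 6131066257801/10240000000000
P(≥1) = 1 - 6131066257801/10240000000000 = 4108933742199/10240000000000

P = 4108933742199/10240000000000 ≈ 40.13%


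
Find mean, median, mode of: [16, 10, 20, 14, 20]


Sorted: [10, 14, 16, 20, 20]
Mean = 80/5 = 16
Median = 16
Freq: {16: 1, 10: 1, 20: 2, 14: 1}
Mode: [20]

Mean=16, Median=16, Mode=20


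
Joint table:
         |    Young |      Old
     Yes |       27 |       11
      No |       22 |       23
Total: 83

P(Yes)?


P(Yes) = (27+11)/83 = 38/83

P(Yes) = 38/83 ≈ 45.78%


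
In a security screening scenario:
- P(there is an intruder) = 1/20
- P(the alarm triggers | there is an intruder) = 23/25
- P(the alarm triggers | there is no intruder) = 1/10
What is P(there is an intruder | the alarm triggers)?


Using Bayes' theorem:
P(A|B) = P(B|A)·P(A) / P(B)

P(the alarm triggers) = 23/25 × 1/20 + 1/10 × 19/20
= 23/500 + 19/200 = 141/1000

P(there is an intruder|the alarm triggers) = (23/500) / (141/1000) = 46/141

P(there is an intruder|the alarm triggers) = 46/141 ≈ 32.62%


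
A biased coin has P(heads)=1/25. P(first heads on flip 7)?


Geometric: P(X=7) = (1-p)^(k-1)×p = (24/25)^6×1/25 = 191102976/6103515625

P(X=7) = 191102976/6103515625 ≈ 3.13%


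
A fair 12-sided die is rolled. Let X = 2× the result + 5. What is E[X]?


E[die] = (1+12)/2 = 13/2
E[X] = 2×13/2 + 5 = 18

E[X] = 18


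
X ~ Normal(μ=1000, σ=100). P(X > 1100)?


z = (1100-1000)/100 = 1.0
P(X > 1100) = 1 - P(Z ≤ 1.0) = 1 - 0.8413 = 0.1587

P(X > 1100) ≈ 0.1587


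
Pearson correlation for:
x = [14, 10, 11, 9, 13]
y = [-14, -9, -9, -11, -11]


n=5, Σx=57, Σy=-54, Σxy=-627, Σx²=667, Σy²=600
r = (5×(-627) - 57×(-54))/√((5×667 - 57²)(5×600 - (-54)²))
= -57/√(86×84) = -57/√7224 ≈ -57/84.9941 ≈ -0.6706

r ≈ -0.6706


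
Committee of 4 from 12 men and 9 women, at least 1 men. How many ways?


Count by #men:
  1M,3W: C(12,1)×C(9,3)=1008
  2M,2W: C(12,2)×C(9,2)=2376
  3M,1W: C(12,3)×C(9,1)=1980
  4M,0W: C(12,4)×C(9,0)=495
Total = 5859

5859


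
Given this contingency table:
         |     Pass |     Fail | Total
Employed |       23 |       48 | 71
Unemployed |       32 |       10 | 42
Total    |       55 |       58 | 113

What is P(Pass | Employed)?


P(Pass | Employed) = 23/(23+48) = 23/71

P(Pass|Employed) = 23/71 ≈ 32.39%


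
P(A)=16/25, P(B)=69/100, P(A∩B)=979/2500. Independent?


P(A)×P(B) = 276/625
P(A∩B) = 979/2500
Not equal → NOT independent

No, not independent


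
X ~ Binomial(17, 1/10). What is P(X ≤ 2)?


P(X ≤ 2) = Σ P(X=i) for i=0..2
P(X=0) = 16677181699666569/100000000000000000
P(X=1) = 31501343210481297/100000000000000000
P(X=2) = 3500149245609033/12500000000000000
Sum = 7617971887502013/10000000000000000

P(X ≤ 2) = 7617971887502013/10000000000000000 ≈ 76.18%


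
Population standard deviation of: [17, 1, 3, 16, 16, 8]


Mean = 61/6
  (17-61/6)²=1681/36
  (1-61/6)²=3025/36
  (3-61/6)²=1849/36
  (16-61/6)²=1225/36
  (16-61/6)²=1225/36
  (8-61/6)²=169/36
Σ(x-μ)² = 1529/6
σ² = (1529/6)/6 = 1529/36

σ = √(1529/36) ≈ 6.5171


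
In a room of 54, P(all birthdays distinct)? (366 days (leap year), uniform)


P(all different) = Π(366-i)/366 for i=0..53
= (366/366)×(365/366)×...×(313/366)
= 0.016316

P ≈ 0.0163 ≈ 1.63%


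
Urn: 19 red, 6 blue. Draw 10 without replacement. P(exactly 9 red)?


Hypergeometric: C(19,9)×C(6,1)/C(25,10)
= 92378×6/3268760 = 39/230

P(X=9) = 39/230 ≈ 16.96%


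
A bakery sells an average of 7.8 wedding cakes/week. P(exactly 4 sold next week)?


Poisson(λ=7.8): P(X=4) = e^(-λ)×λ^k/k!
= e^(-7.8) × 7.8^4 / 4!
≈ 0.000409734979 × 3701.5056 / 24 ≈ 0.063193

P(X=4) ≈ 0.063193 ≈ 6.32%


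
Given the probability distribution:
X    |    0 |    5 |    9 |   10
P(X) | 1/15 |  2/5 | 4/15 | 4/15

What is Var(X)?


E[X] = 106/15
E[X²] = 874/15
Var(X) = E[X²] - (E[X])² = 874/15 - 11236/225 = 1874/225

Var(X) = 1874/225 ≈ 8.3289


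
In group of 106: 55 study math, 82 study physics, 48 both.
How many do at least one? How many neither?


|A∪B| = 55+82-48 = 89
Neither = 106-89 = 17

At least one: 89; Neither: 17


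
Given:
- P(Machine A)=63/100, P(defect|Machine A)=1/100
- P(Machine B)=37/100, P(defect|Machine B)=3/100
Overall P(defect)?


P(B) = Σ P(B|Aᵢ)×P(Aᵢ)
  1/100×63/100 = 63/10000
  3/100×37/100 = 111/10000
Sum = 87/5000

P(defect) = 87/5000 ≈ 1.74%


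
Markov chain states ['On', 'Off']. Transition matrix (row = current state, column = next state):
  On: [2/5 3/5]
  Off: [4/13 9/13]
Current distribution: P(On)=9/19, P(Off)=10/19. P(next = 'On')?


P(next=On) = Σᵢ P(now=i)×P(i→On)
= 9/19×2/5 + 10/19×4/13
= 18/95 + 40/247 = 434/1235

P = 434/1235 ≈ 0.3514


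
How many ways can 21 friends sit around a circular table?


Circular arrangements of 21 distinct objects: fix one position to break rotational symmetry.
(n-1)! = 20! = 2432902008176640000

2432902008176640000


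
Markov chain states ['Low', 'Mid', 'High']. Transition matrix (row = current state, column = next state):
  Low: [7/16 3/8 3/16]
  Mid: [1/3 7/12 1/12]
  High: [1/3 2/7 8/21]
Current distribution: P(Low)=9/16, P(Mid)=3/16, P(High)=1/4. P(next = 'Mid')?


P(next=Mid) = Σᵢ P(now=i)×P(i→Mid)
= 9/16×3/8 + 3/16×7/12 + 1/4×2/7
= 27/128 + 7/64 + 1/14 = 351/896

P = 351/896 ≈ 0.3917


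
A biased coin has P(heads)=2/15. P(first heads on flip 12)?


Geometric: P(X=12) = (1-p)^(k-1)×p = (13/15)^11×2/15 = 3584320788074/129746337890625

P(X=12) = 3584320788074/129746337890625 ≈ 2.76%


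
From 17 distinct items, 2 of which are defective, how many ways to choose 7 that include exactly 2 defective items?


Choose 2 of the 2 defective items and 5 of the other 15 items:
C(2,2)×C(15,5) = 1×3003 = 3003

3003


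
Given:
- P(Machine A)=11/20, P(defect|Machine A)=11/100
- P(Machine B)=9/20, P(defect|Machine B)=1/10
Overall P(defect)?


P(B) = Σ P(B|Aᵢ)×P(Aᵢ)
  11/100×11/20 = 121/2000
  1/10×9/20 = 9/200
Sum = 211/2000

P(defect) = 211/2000 ≈ 10.55%


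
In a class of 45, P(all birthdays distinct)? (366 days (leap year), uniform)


P(all different) = Π(366-i)/366 for i=0..44
= (366/366)×(365/366)×...×(322/366)
= 0.059503

P ≈ 0.0595 ≈ 5.95%


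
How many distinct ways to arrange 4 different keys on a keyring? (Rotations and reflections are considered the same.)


Free circular arrangements: rotations and reflections both identified.
(n-1)!/2 = 3!/2 = 6/2 = 3

3


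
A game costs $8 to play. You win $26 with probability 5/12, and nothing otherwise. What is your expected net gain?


E[gain] = (26-8)×5/12 + (-8)×7/12
= 15/2 - 14/3 = 17/6

Expected net gain = $17/6 ≈ $2.83


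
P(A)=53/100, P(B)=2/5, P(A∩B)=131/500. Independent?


P(A)×P(B) = 53/250
P(A∩B) = 131/500
Not equal → NOT independent

No, not independent


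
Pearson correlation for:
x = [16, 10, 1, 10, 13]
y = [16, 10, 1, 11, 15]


n=5, Σx=50, Σy=53, Σxy=662, Σx²=626, Σy²=703
r = (5×662 - 50×53)/√((5×626 - 50²)(5×703 - 53²))
= 660/√(630×706) = 660/√444780 ≈ 660/666.9183 ≈ 0.9896

r ≈ 0.9896


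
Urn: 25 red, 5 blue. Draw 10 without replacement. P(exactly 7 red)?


Hypergeometric: C(25,7)×C(5,3)/C(30,10)
= 480700×10/30045015 = 3800/23751

P(X=7) = 3800/23751 ≈ 16.00%


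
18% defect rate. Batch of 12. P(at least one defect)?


P(all good) = (41/50)^12 = 22563490300366186081/244140625000000000000
P(≥1 defect) = 221577134699633813919/244140625000000000000

P = 221577134699633813919/244140625000000000000 ≈ 90.76%


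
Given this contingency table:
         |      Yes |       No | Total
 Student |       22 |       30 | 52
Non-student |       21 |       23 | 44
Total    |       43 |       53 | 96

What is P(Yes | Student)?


P(Yes | Student) = 22/(22+30) = 22/52 = 11/26

P(Yes|Student) = 11/26 ≈ 42.31%


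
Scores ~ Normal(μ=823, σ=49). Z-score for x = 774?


z = (x - μ)/σ = (774 - 823)/49 = -1.0

z = -1.0


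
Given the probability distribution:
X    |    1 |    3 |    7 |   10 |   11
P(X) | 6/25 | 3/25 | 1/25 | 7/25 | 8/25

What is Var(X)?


E[X] = 36/5
E[X²] = 70
Var(X) = E[X²] - (E[X])² = 70 - 1296/25 = 454/25

Var(X) = 454/25 ≈ 18.1600


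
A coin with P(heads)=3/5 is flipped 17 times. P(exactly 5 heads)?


Binomial: P(X=5) = C(17,5)×p^5×(1-p)^12
= 6188 × 243/3125 × 4096/244140625 = 6159089664/762939453125

P(X=5) = 6159089664/762939453125 ≈ 0.81%


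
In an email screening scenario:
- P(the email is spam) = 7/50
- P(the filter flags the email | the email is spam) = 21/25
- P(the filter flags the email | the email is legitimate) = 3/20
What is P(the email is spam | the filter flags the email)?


Using Bayes' theorem:
P(A|B) = P(B|A)·P(A) / P(B)

P(the filter flags the email) = 21/25 × 7/50 + 3/20 × 43/50
= 147/1250 + 129/1000 = 1233/5000

P(the email is spam|the filter flags the email) = (147/1250) / (1233/5000) = 196/411

P(the email is spam|the filter flags the email) = 196/411 ≈ 47.69%


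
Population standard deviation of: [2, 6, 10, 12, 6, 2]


Mean = 38/6 = 19/3
  (2-19/3)²=169/9
  (6-19/3)²=1/9
  (10-19/3)²=121/9
  (12-19/3)²=289/9
  (6-19/3)²=1/9
  (2-19/3)²=169/9
Σ(x-μ)² = 250/3
σ² = (250/3)/6 = 125/9

σ = √(125/9) ≈ 3.7268


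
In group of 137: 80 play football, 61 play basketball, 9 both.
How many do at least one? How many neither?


|A∪B| = 80+61-9 = 132
Neither = 137-132 = 5

At least one: 132; Neither: 5


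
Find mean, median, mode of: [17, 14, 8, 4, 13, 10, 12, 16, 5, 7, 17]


Sorted: [4, 5, 7, 8, 10, 12, 13, 14, 16, 17, 17]
Mean = 123/11
Median = 12
Freq: {17: 2, 14: 1, 8: 1, 4: 1, 13: 1, 10: 1, 12: 1, 16: 1, 5: 1, 7: 1}
Mode: [17]

Mean=123/11, Median=12, Mode=17


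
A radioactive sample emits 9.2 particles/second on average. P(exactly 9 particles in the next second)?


Poisson(λ=9.2): P(X=9) = e^(-λ)×λ^k/k!
= e^(-9.2) × 9.2^9 / 9!
≈ 0.0001010394018 × 472161363.287 / 362880 ≈ 0.131467

P(X=9) ≈ 0.131467 ≈ 13.15%


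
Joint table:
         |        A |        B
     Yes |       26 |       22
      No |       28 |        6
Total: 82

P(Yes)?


P(Yes) = (26+22)/82 = 48/82 = 24/41

P(Yes) = 24/41 ≈ 58.54%


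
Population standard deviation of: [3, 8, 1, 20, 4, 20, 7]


Mean = 63/7 = 9
  (3-9)²=36
  (8-9)²=1
  (1-9)²=64
  (20-9)²=121
  (4-9)²=25
  (20-9)²=121
  (7-9)²=4
Σ(x-μ)² = 372
σ² = 372/7

σ = √(372/7) ≈ 7.2899


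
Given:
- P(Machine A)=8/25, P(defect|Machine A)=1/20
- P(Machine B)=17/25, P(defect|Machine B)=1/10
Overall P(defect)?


P(B) = Σ P(B|Aᵢ)×P(Aᵢ)
  1/20×8/25 = 2/125
  1/10×17/25 = 17/250
Sum = 21/250

P(defect) = 21/250 ≈ 8.40%


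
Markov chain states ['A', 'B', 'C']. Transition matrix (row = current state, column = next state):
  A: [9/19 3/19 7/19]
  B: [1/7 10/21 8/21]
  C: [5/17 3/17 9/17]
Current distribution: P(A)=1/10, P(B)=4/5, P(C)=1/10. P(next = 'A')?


P(next=A) = Σᵢ P(now=i)×P(i→A)
= 1/10×9/19 + 4/5×1/7 + 1/10×5/17
= 9/190 + 4/35 + 1/34 = 432/2261

P = 432/2261 ≈ 0.1911


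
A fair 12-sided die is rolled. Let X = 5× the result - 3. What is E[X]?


E[die] = (1+12)/2 = 13/2
E[X] = 5×13/2 - 3 = 59/2

E[X] = 59/2


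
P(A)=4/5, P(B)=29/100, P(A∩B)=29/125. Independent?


P(A)×P(B) = 29/125
P(A∩B) = 29/125
Equal ✓ → Independent

Yes, independent


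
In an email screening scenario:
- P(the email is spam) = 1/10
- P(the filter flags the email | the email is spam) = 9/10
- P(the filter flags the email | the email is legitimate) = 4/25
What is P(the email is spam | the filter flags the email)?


Using Bayes' theorem:
P(A|B) = P(B|A)·P(A) / P(B)

P(the filter flags the email) = 9/10 × 1/10 + 4/25 × 9/10
= 9/100 + 18/125 = 117/500

P(the email is spam|the filter flags the email) = (9/100) / (117/500) = 5/13

P(the email is spam|the filter flags the email) = 5/13 ≈ 38.46%


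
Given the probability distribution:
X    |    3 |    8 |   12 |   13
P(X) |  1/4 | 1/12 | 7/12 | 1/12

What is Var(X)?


E[X] = 19/2
E[X²] = 317/3
Var(X) = E[X²] - (E[X])² = 317/3 - 361/4 = 185/12

Var(X) = 185/12 ≈ 15.4167


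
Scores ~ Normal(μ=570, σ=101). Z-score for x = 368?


z = (x - μ)/σ = (368 - 570)/101 = -2.0

z = -2.0


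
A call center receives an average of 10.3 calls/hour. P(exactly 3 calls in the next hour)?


Poisson(λ=10.3): P(X=3) = e^(-λ)×λ^k/k!
= e^(-10.3) × 10.3^3 / 3!
≈ 3.363309519e-05 × 1092.727 / 6 ≈ 0.006125

P(X=3) ≈ 0.006125 ≈ 0.61%


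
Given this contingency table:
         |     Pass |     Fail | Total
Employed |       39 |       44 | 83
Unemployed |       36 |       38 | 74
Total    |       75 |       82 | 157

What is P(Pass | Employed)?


P(Pass | Employed) = 39/(39+44) = 39/83

P(Pass|Employed) = 39/83 ≈ 46.99%


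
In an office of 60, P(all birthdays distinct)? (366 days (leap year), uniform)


P(all different) = Π(366-i)/366 for i=0..59
= (366/366)×(365/366)×...×(307/366)
= 0.005966

P ≈ 0.0060 ≈ 0.60%


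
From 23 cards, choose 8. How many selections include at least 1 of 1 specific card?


Complement: C(23,8) - C(22,8) = 490314 - 319770 = 170544

170544


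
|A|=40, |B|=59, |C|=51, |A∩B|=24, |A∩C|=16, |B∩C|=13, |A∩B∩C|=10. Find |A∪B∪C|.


|A∪B∪C| = 40+59+51-24-16-13+10 = 107

|A∪B∪C| = 107


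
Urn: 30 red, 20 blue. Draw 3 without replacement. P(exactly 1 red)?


Hypergeometric: C(30,1)×C(20,2)/C(50,3)
= 30×190/19600 = 57/196

P(X=1) = 57/196 ≈ 29.08%


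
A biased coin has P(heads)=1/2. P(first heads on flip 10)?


Geometric: P(X=10) = (1-p)^(k-1)×p = (1/2)^9×1/2 = 1/1024

P(X=10) = 1/1024 ≈ 0.10%


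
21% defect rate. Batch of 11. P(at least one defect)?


P(all good) = (79/100)^11 = 747993810527520928879/10000000000000000000000
P(≥1 defect) = 9252006189472479071121/10000000000000000000000

P = 9252006189472479071121/10000000000000000000000 ≈ 92.52%


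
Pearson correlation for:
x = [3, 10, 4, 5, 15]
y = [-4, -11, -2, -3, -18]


n=5, Σx=37, Σy=-38, Σxy=-415, Σx²=375, Σy²=474
r = (5×(-415) - 37×(-38))/√((5×375 - 37²)(5×474 - (-38)²))
= -669/√(506×926) = -669/√468556 ≈ -669/684.5115 ≈ -0.9773

r ≈ -0.9773


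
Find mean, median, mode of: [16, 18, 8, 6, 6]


Sorted: [6, 6, 8, 16, 18]
Mean = 54/5
Median = 8
Freq: {16: 1, 18: 1, 8: 1, 6: 2}
Mode: [6]

Mean=54/5, Median=8, Mode=6


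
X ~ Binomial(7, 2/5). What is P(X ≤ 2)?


P(X ≤ 2) = Σ P(X=i) for i=0..2
P(X=0) = 2187/78125
P(X=1) = 10206/78125
P(X=2) = 20412/78125
Sum = 6561/15625

P(X ≤ 2) = 6561/15625 ≈ 41.99%


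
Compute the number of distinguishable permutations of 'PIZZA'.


Letters: 5, freq: {'P': 1, 'I': 1, 'Z': 2, 'A': 1}
5!/(1!×1!×2!×1!) = 120/2 = 60

60


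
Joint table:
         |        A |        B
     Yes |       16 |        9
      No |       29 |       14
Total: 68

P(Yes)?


P(Yes) = (16+9)/68 = 25/68

P(Yes) = 25/68 ≈ 36.76%


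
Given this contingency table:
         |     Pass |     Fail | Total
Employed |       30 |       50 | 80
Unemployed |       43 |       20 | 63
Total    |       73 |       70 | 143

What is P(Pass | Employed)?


P(Pass | Employed) = 30/(30+50) = 30/80 = 3/8

P(Pass|Employed) = 3/8 ≈ 37.50%


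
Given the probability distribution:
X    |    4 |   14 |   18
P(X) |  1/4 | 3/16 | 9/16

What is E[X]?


E[X] = Σ x·P(X=x)
= (4)×(1/4) + (14)×(3/16) + (18)×(9/16)
= 55/4

E[X] = 55/4


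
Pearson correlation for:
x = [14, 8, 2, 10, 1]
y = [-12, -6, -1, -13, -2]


n=5, Σx=35, Σy=-34, Σxy=-350, Σx²=365, Σy²=354
r = (5×(-350) - 35×(-34))/√((5×365 - 35²)(5×354 - (-34)²))
= -560/√(600×614) = -560/√368400 ≈ -560/606.9596 ≈ -0.9226

r ≈ -0.9226


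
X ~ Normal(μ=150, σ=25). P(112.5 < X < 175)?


z₁=(112.5-150)/25=-1.5, z₂=(175-150)/25=1.0
P = Φ(1.0) - Φ(-1.5) = 0.841345 - 0.066807 = 0.774538 ≈ 0.7745

P(112.5 < X < 175) ≈ 0.7745


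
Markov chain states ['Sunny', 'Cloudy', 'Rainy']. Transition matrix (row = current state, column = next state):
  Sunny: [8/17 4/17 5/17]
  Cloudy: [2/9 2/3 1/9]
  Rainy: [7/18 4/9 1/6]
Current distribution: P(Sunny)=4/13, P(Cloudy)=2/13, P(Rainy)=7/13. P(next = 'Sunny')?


P(next=Sunny) = Σᵢ P(now=i)×P(i→Sunny)
= 4/13×8/17 + 2/13×2/9 + 7/13×7/18
= 32/221 + 4/117 + 49/234 = 515/1326

P = 515/1326 ≈ 0.3884


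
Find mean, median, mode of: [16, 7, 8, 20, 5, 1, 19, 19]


Sorted: [1, 5, 7, 8, 16, 19, 19, 20]
Mean = 95/8
Median = 12
Freq: {16: 1, 7: 1, 8: 1, 20: 1, 5: 1, 1: 1, 19: 2}
Mode: [19]

Mean=95/8, Median=12, Mode=19


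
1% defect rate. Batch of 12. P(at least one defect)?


P(all good) = (99/100)^12 = 886384871716129280658801/1000000000000000000000000
P(≥1 defect) = 113615128283870719341199/1000000000000000000000000

P = 113615128283870719341199/1000000000000000000000000 ≈ 11.36%


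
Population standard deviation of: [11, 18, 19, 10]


Mean = 58/4 = 29/2
  (11-29/2)²=49/4
  (18-29/2)²=49/4
  (19-29/2)²=81/4
  (10-29/2)²=81/4
Σ(x-μ)² = 65
σ² = 65/4

σ = √(65/4) ≈ 4.0311


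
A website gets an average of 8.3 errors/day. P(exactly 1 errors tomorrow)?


Poisson(λ=8.3): P(X=1) = e^(-λ)×λ^k/k!
= e^(-8.3) × 8.3^1 / 1!
≈ 0.0002485168271 × 8.3 / 1 ≈ 0.002063

P(X=1) ≈ 0.002063 ≈ 0.21%


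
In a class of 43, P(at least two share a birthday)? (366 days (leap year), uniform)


P(all different) = Π(366-i)/366 for i=0..42
= 0.076637
P(match) = 1 - 0.076637 = 0.923363

P ≈ 0.9234 ≈ 92.34%


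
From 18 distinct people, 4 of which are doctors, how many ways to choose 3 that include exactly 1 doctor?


Choose 1 of the 4 doctors and 2 of the other 14 people:
C(4,1)×C(14,2) = 4×91 = 364

364


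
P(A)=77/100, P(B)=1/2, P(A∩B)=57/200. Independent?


P(A)×P(B) = 77/200
P(A∩B) = 57/200
Not equal → NOT independent

No, not independent


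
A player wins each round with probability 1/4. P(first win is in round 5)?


Geometric: P(X=5) = (1-p)^(k-1)×p = (3/4)^4×1/4 = 81/1024

P(X=5) = 81/1024 ≈ 7.91%


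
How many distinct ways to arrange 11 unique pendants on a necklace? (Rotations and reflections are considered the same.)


Free circular arrangements: rotations and reflections both identified.
(n-1)!/2 = 10!/2 = 3628800/2 = 1814400

1814400
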